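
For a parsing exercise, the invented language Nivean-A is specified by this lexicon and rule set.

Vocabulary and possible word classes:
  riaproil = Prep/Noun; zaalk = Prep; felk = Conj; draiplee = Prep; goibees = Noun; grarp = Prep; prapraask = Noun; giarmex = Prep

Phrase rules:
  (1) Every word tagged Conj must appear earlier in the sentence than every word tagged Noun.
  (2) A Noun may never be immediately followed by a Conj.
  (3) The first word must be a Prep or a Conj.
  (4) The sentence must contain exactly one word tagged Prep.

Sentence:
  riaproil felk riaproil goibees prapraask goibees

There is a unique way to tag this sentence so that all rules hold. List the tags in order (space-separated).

Prep Conj Noun Noun Noun Noun

Candidates per position — 1:riaproil {Prep,Noun}; 2:felk {Conj}; 3:riaproil {Prep,Noun}; 4:goibees {Noun}; 5:prapraask {Noun}; 6:goibees {Noun}.
Word 1 cannot be Noun — rule 1 would then fail for every completion. It is Prep.
Word 3 cannot be Prep — rule 4 would then fail for every completion. It is Noun.
The unique satisfying tagging is: Prep Conj Noun Noun Noun Noun.
Rule-by-rule: rule 1 holds; rule 2 holds; rule 3 holds; rule 4 holds.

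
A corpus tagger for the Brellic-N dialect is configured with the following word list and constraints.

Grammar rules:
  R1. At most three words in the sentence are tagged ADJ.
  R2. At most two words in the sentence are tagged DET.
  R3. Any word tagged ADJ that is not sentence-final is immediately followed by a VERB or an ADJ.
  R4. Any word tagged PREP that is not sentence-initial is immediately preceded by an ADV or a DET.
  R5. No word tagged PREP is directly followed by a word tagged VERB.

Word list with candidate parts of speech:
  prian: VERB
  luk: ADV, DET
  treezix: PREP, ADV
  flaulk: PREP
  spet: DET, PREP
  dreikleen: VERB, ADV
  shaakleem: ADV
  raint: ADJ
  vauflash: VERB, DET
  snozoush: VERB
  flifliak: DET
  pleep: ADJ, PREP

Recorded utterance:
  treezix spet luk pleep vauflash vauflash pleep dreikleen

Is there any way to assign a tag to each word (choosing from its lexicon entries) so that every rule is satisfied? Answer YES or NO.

Candidates per position — 1:treezix {PREP,ADV}; 2:spet {DET,PREP}; 3:luk {ADV,DET}; 4:pleep {ADJ,PREP}; 5:vauflash {VERB,DET}; 6:vauflash {VERB,DET}; 7:pleep {ADJ,PREP}; 8:dreikleen {VERB,ADV}.
One satisfying assignment: ADV PREP DET PREP DET VERB ADJ VERB.
Checking: rule 1 ✓; rule 2 ✓; rule 3 ✓; rule 4 ✓; rule 5 ✓.

YES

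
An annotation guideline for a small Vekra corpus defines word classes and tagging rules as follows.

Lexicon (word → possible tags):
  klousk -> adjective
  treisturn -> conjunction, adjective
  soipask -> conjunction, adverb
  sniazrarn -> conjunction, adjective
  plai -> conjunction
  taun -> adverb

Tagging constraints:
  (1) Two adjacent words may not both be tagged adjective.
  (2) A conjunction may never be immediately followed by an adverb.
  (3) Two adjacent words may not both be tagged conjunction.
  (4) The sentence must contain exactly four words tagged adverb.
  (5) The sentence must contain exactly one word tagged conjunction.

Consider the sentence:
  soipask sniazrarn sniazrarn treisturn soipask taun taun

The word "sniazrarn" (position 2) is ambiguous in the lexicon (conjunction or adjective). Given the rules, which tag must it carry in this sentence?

adjective

Candidates per position — 1:soipask {conjunction,adverb}; 2:sniazrarn {conjunction,adjective}; 3:sniazrarn {conjunction,adjective}; 4:treisturn {conjunction,adjective}; 5:soipask {conjunction,adverb}; 6:taun {adverb}; 7:taun {adverb}.
If word 1 were conjunction, no tagging could satisfy rule 4; so word 1 is adverb.
If word 4 were conjunction, no tagging could satisfy rule 2; so word 4 is adjective.
If word 5 were conjunction, no tagging could satisfy rule 2; so word 5 is adverb.
If word 3 were adjective, no tagging could satisfy rule 1; so word 3 is conjunction.
If word 2 were conjunction, no tagging could satisfy rule 3; so word 2 is adjective.
That leaves exactly one tagging: adverb adjective conjunction adjective adverb adverb adverb.
Rule-by-rule: rule 1 ✓; rule 2 ✓; rule 3 ✓; rule 4 ✓; rule 5 ✓.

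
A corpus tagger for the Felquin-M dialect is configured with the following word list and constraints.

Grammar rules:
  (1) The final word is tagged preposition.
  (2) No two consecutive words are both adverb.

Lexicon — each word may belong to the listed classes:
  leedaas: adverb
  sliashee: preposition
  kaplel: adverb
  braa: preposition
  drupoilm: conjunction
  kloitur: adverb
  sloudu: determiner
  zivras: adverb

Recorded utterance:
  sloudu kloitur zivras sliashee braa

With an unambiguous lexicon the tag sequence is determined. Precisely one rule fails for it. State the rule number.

Fixed tagging: determiner adverb adverb preposition preposition.
Checking each rule: R1 holds, R2 violated.
Only rule 2 fails.

2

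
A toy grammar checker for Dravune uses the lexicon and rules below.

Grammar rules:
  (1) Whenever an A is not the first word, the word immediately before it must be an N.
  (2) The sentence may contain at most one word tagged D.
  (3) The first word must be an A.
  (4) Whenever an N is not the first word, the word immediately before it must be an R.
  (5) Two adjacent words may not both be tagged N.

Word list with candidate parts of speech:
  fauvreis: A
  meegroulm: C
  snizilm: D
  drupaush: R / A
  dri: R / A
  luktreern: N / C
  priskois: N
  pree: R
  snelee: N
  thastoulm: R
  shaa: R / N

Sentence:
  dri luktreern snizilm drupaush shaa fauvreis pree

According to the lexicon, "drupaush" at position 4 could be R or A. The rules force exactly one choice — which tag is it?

Candidates per position — 1:dri {R,A}; 2:luktreern {N,C}; 3:snizilm {D}; 4:drupaush {R,A}; 5:shaa {R,N}; 6:fauvreis {A}; 7:pree {R}.
Word 1 cannot be R — rule 3 would then fail for every completion. It is A.
Word 2 cannot be N — rule 4 would then fail for every completion. It is C.
Word 4 cannot be A — rule 1 would then fail for every completion. It is R.
Word 5 cannot be R — rule 1 would then fail for every completion. It is N.
That leaves exactly one tagging: A C D R N A R.
Checking: rule 1 ok; rule 2 ok; rule 3 ok; rule 4 ok; rule 5 ok.

R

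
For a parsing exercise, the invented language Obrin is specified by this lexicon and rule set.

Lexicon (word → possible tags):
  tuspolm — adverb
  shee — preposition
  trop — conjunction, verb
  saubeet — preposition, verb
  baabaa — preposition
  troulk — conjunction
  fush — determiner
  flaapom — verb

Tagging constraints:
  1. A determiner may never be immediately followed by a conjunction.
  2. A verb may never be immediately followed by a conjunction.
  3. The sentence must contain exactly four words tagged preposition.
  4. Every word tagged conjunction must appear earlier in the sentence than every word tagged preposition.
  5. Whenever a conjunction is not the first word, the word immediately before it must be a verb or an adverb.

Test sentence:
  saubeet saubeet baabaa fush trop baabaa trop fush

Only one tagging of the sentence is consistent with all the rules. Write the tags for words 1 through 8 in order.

preposition preposition preposition determiner verb preposition verb determiner

Candidates per position — 1:saubeet {preposition,verb}; 2:saubeet {preposition,verb}; 3:baabaa {preposition}; 4:fush {determiner}; 5:trop {conjunction,verb}; 6:baabaa {preposition}; 7:trop {conjunction,verb}; 8:fush {determiner}.
Position 1: verb is ruled out by rule 3; that leaves preposition.
Position 2: verb is ruled out by rule 3; that leaves preposition.
Position 5: conjunction is ruled out by rule 1; that leaves verb.
Position 7: conjunction is ruled out by rule 4; that leaves verb.
So the tagging must be: preposition preposition preposition determiner verb preposition verb determiner.
Check: rule 1 ok; rule 2 ok; rule 3 ok; rule 4 ok; rule 5 ok.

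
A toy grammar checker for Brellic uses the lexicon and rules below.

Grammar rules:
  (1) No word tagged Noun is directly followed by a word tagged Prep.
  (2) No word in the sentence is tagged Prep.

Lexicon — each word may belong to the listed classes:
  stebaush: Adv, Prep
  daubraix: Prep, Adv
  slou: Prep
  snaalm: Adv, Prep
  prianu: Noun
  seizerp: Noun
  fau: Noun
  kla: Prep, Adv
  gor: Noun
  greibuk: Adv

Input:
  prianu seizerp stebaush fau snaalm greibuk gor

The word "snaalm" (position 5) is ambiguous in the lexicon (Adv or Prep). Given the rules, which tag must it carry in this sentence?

Adv

Candidates per position — 1:prianu {Noun}; 2:seizerp {Noun}; 3:stebaush {Adv,Prep}; 4:fau {Noun}; 5:snaalm {Adv,Prep}; 6:greibuk {Adv}; 7:gor {Noun}.
Word 3 cannot be Prep — rule 1 would then fail for every completion. It is Adv.
Word 5 cannot be Prep — rule 1 would then fail for every completion. It is Adv.
The only consistent sequence is: Noun Noun Adv Noun Adv Adv Noun.
Verifying each rule — rule 1 satisfied; rule 2 satisfied.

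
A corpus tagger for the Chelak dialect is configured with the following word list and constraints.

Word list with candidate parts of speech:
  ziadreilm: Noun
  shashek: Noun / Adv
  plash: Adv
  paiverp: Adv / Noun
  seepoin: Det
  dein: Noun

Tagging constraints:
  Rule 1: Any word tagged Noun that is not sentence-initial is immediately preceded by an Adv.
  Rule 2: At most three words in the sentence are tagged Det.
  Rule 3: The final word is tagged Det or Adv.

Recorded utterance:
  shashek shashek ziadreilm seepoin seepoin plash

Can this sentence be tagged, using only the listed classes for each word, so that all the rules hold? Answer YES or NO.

YES

Candidates per position — 1:shashek {Noun,Adv}; 2:shashek {Noun,Adv}; 3:ziadreilm {Noun}; 4:seepoin {Det}; 5:seepoin {Det}; 6:plash {Adv}.
One satisfying assignment: Adv Adv Noun Det Det Adv.
Rule-by-rule: rule 1 satisfied; rule 2 satisfied; rule 3 satisfied.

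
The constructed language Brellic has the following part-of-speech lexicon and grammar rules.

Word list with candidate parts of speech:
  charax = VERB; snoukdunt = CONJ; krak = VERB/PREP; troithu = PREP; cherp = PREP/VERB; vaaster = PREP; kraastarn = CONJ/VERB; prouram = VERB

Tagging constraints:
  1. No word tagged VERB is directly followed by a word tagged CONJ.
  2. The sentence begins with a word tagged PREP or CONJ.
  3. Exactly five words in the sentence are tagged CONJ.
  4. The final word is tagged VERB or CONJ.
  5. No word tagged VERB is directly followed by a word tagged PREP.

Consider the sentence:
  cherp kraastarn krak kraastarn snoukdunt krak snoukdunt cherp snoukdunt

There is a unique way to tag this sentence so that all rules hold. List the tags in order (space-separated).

PREP CONJ PREP CONJ CONJ PREP CONJ PREP CONJ

Candidates per position — 1:cherp {PREP,VERB}; 2:kraastarn {CONJ,VERB}; 3:krak {VERB,PREP}; 4:kraastarn {CONJ,VERB}; 5:snoukdunt {CONJ}; 6:krak {VERB,PREP}; 7:snoukdunt {CONJ}; 8:cherp {PREP,VERB}; 9:snoukdunt {CONJ}.
Position 1: tagging it VERB would leave rule 2 unsatisfiable, so it must be PREP.
Position 2: tagging it VERB would leave rule 3 unsatisfiable, so it must be CONJ.
Position 3: tagging it VERB would leave rule 1 unsatisfiable, so it must be PREP.
Position 4: tagging it VERB would leave rule 1 unsatisfiable, so it must be CONJ.
Position 6: tagging it VERB would leave rule 1 unsatisfiable, so it must be PREP.
Position 8: tagging it VERB would leave rule 1 unsatisfiable, so it must be PREP.
The only consistent sequence is: PREP CONJ PREP CONJ CONJ PREP CONJ PREP CONJ.
Rule-by-rule: rule 1 ✓; rule 2 ✓; rule 3 ✓; rule 4 ✓; rule 5 ✓.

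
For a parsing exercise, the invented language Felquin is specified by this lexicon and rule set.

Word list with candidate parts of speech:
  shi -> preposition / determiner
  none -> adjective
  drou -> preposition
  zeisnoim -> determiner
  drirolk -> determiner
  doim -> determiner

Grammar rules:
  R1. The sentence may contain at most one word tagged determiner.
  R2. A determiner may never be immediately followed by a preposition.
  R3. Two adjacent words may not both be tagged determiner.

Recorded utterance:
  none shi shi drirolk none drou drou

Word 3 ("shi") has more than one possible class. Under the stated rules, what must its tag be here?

Candidates per position — 1:none {adjective}; 2:shi {preposition,determiner}; 3:shi {preposition,determiner}; 4:drirolk {determiner}; 5:none {adjective}; 6:drou {preposition}; 7:drou {preposition}.
If word 2 were determiner, no tagging could satisfy rule 1; so word 2 is preposition.
If word 3 were determiner, no tagging could satisfy rule 1; so word 3 is preposition.
The only consistent sequence is: adjective preposition preposition determiner adjective preposition preposition.
Verifying each rule — rule 1 ok; rule 2 ok; rule 3 ok.

preposition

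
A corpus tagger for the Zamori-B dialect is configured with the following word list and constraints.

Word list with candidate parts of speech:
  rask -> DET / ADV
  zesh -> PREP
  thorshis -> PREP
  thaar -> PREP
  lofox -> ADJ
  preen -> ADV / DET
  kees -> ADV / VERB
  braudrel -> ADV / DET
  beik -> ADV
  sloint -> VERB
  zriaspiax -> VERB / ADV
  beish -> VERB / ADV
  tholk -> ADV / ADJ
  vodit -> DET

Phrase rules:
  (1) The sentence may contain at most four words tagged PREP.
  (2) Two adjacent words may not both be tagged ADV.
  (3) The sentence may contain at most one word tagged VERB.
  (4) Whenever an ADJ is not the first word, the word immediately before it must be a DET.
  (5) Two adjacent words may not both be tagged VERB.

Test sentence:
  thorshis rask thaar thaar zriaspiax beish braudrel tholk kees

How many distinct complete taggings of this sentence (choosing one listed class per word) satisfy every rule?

4

Candidates per position — 1:thorshis {PREP}; 2:rask {DET,ADV}; 3:thaar {PREP}; 4:thaar {PREP}; 5:zriaspiax {VERB,ADV}; 6:beish {VERB,ADV}; 7:braudrel {ADV,DET}; 8:tholk {ADV,ADJ}; 9:kees {ADV,VERB}.
There are 64 candidate sequences in total.
The sequences that satisfy every rule: PREP DET PREP PREP VERB ADV DET ADJ ADV; PREP DET PREP PREP ADV VERB DET ADJ ADV; PREP ADV PREP PREP VERB ADV DET ADJ ADV; PREP ADV PREP PREP ADV VERB DET ADJ ADV.
Count = 4.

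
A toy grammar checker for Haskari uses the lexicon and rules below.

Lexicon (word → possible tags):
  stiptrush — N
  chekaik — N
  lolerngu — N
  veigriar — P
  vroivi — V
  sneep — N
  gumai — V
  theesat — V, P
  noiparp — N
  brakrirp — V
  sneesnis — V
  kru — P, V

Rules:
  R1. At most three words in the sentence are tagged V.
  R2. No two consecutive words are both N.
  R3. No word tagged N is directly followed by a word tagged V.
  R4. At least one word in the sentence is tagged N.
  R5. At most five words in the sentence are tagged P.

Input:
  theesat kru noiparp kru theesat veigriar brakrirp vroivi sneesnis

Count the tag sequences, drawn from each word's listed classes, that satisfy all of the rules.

Candidates per position — 1:theesat {V,P}; 2:kru {P,V}; 3:noiparp {N}; 4:kru {P,V}; 5:theesat {V,P}; 6:veigriar {P}; 7:brakrirp {V}; 8:vroivi {V}; 9:sneesnis {V}.
There are 16 candidate sequences in total.
The sequences that satisfy every rule: P P N P P P V V V.
Count = 1.

1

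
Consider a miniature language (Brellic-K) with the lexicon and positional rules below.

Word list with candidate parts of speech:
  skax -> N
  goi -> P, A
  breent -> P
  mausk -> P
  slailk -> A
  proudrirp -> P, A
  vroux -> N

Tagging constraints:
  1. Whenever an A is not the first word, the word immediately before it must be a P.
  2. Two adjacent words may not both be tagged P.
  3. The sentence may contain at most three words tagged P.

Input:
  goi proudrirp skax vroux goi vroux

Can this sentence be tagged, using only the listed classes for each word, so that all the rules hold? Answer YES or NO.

YES

Candidates per position — 1:goi {P,A}; 2:proudrirp {P,A}; 3:skax {N}; 4:vroux {N}; 5:goi {P,A}; 6:vroux {N}.
One satisfying assignment: A P N N P N.
Check: rule 1 satisfied; rule 2 satisfied; rule 3 satisfied.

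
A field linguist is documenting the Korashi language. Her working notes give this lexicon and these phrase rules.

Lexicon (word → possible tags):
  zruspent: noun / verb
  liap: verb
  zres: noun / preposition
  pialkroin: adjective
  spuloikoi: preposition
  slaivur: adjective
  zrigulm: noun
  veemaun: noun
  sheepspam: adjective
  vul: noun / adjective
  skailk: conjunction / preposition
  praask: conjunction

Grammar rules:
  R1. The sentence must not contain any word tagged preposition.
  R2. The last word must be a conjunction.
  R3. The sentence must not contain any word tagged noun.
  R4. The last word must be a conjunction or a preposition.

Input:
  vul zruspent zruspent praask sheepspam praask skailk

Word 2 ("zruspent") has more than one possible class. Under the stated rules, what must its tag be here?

Candidates per position — 1:vul {noun,adjective}; 2:zruspent {noun,verb}; 3:zruspent {noun,verb}; 4:praask {conjunction}; 5:sheepspam {adjective}; 6:praask {conjunction}; 7:skailk {conjunction,preposition}.
Word 1 cannot be noun — rule 3 would then fail for every completion. It is adjective.
Word 2 cannot be noun — rule 3 would then fail for every completion. It is verb.
Word 3 cannot be noun — rule 3 would then fail for every completion. It is verb.
Word 7 cannot be preposition — rule 1 would then fail for every completion. It is conjunction.
So the tagging must be: adjective verb verb conjunction adjective conjunction conjunction.
Checking: rule 1 ✓; rule 2 ✓; rule 3 ✓; rule 4 ✓.

verb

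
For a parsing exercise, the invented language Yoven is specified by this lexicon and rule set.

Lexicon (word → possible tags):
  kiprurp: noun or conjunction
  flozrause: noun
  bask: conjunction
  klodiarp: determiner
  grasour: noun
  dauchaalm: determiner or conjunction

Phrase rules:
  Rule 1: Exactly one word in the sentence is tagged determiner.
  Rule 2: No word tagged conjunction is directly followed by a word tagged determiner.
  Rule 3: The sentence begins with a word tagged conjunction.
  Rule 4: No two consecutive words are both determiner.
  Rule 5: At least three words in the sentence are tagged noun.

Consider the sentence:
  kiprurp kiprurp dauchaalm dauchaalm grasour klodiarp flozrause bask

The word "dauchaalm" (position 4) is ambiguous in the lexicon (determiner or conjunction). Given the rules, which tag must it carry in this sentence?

Candidates per position — 1:kiprurp {noun,conjunction}; 2:kiprurp {noun,conjunction}; 3:dauchaalm {determiner,conjunction}; 4:dauchaalm {determiner,conjunction}; 5:grasour {noun}; 6:klodiarp {determiner}; 7:flozrause {noun}; 8:bask {conjunction}.
Position 1: noun is ruled out by rule 3; that leaves conjunction.
Position 2: conjunction is ruled out by rule 5; that leaves noun.
Position 3: determiner is ruled out by rule 1; that leaves conjunction.
Position 4: determiner is ruled out by rule 1; that leaves conjunction.
The only consistent sequence is: conjunction noun conjunction conjunction noun determiner noun conjunction.
Check: rule 1 ✓; rule 2 ✓; rule 3 ✓; rule 4 ✓; rule 5 ✓.

conjunction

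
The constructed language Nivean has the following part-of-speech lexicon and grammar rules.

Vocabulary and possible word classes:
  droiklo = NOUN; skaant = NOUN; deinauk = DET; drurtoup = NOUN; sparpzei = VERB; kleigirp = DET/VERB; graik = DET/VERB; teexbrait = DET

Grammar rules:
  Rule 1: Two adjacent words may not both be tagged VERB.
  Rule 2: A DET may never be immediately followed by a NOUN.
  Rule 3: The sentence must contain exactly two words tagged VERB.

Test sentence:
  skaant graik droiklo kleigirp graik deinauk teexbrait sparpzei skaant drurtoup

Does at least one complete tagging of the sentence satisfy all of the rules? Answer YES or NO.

YES

Candidates per position — 1:skaant {NOUN}; 2:graik {DET,VERB}; 3:droiklo {NOUN}; 4:kleigirp {DET,VERB}; 5:graik {DET,VERB}; 6:deinauk {DET}; 7:teexbrait {DET}; 8:sparpzei {VERB}; 9:skaant {NOUN}; 10:drurtoup {NOUN}.
One satisfying assignment: NOUN VERB NOUN DET DET DET DET VERB NOUN NOUN.
Check: rule 1 satisfied; rule 2 satisfied; rule 3 satisfied.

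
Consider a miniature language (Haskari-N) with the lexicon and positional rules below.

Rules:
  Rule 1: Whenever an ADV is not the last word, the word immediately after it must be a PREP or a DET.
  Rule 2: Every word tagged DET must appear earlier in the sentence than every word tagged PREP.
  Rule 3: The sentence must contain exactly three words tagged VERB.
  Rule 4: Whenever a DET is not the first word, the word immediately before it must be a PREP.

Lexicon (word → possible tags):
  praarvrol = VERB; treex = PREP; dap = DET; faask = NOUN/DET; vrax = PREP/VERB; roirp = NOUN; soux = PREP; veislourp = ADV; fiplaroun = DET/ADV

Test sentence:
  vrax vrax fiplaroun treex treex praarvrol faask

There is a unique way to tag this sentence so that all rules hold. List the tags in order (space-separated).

Candidates per position — 1:vrax {PREP,VERB}; 2:vrax {PREP,VERB}; 3:fiplaroun {DET,ADV}; 4:treex {PREP}; 5:treex {PREP}; 6:praarvrol {VERB}; 7:faask {NOUN,DET}.
At position 1, choosing PREP makes rule 3 impossible to satisfy; hence VERB.
At position 2, choosing PREP makes rule 3 impossible to satisfy; hence VERB.
At position 3, choosing DET makes rule 4 impossible to satisfy; hence ADV.
At position 7, choosing DET makes rule 2 impossible to satisfy; hence NOUN.
That leaves exactly one tagging: VERB VERB ADV PREP PREP VERB NOUN.
Check: rule 1 holds; rule 2 holds; rule 3 holds; rule 4 holds.

VERB VERB ADV PREP PREP VERB NOUN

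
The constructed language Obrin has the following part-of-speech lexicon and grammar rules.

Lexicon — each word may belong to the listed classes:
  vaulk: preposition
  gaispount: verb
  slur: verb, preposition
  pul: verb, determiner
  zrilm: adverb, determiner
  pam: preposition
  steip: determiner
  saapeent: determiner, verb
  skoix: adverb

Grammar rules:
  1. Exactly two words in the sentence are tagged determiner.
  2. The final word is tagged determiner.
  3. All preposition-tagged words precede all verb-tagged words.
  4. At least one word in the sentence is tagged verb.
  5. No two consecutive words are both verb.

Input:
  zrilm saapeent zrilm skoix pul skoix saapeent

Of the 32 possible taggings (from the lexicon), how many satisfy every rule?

4

Candidates per position — 1:zrilm {adverb,determiner}; 2:saapeent {determiner,verb}; 3:zrilm {adverb,determiner}; 4:skoix {adverb}; 5:pul {verb,determiner}; 6:skoix {adverb}; 7:saapeent {determiner,verb}.
There are 32 candidate sequences in total.
The sequences that satisfy every rule: adverb determiner adverb adverb verb adverb determiner; adverb verb adverb adverb determiner adverb determiner; adverb verb determiner adverb verb adverb determiner; determiner verb adverb adverb verb adverb determiner.
Count = 4.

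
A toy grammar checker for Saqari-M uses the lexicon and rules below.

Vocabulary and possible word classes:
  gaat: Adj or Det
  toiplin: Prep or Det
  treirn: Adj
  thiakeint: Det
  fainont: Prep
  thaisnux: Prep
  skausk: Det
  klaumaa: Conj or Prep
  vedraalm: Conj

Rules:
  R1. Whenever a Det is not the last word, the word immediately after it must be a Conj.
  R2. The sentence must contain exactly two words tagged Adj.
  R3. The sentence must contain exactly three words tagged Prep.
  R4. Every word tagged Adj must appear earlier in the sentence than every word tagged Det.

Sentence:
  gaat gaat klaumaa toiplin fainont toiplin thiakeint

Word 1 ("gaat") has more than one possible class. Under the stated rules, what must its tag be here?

Adj

Candidates per position — 1:gaat {Adj,Det}; 2:gaat {Adj,Det}; 3:klaumaa {Conj,Prep}; 4:toiplin {Prep,Det}; 5:fainont {Prep}; 6:toiplin {Prep,Det}; 7:thiakeint {Det}.
Position 1: Det is ruled out by rule 1; that leaves Adj.
Position 2: Det is ruled out by rule 2; that leaves Adj.
Position 4: Det is ruled out by rule 1; that leaves Prep.
Position 6: Det is ruled out by rule 1; that leaves Prep.
Position 3: Prep is ruled out by rule 3; that leaves Conj.
So the tagging must be: Adj Adj Conj Prep Prep Prep Det.
Verifying each rule — rule 1 satisfied; rule 2 satisfied; rule 3 satisfied; rule 4 satisfied.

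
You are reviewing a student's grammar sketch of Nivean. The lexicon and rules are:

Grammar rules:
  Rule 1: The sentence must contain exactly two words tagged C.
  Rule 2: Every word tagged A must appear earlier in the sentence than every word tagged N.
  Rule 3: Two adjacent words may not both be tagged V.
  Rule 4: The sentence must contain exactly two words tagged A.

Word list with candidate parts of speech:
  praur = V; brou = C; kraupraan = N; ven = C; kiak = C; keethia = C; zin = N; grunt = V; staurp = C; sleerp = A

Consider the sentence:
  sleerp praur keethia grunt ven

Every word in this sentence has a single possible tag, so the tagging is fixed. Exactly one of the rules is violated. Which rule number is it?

4

Fixed tagging: A V C V C.
Applying the rules: R1 holds, R2 holds, R3 holds, R4 violated.
Only rule 4 fails.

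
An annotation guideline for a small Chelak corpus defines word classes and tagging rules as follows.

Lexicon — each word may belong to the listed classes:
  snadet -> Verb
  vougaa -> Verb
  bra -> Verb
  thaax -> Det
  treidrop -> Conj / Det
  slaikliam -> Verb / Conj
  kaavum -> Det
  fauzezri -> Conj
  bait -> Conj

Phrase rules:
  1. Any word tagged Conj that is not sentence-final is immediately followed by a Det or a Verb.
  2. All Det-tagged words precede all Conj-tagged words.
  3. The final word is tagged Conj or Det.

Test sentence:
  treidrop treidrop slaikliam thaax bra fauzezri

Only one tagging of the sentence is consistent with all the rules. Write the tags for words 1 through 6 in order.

Candidates per position — 1:treidrop {Conj,Det}; 2:treidrop {Conj,Det}; 3:slaikliam {Verb,Conj}; 4:thaax {Det}; 5:bra {Verb}; 6:fauzezri {Conj}.
Word 1 cannot be Conj — rule 2 would then fail for every completion. It is Det.
Word 2 cannot be Conj — rule 2 would then fail for every completion. It is Det.
Word 3 cannot be Conj — rule 2 would then fail for every completion. It is Verb.
So the tagging must be: Det Det Verb Det Verb Conj.
Rule-by-rule: rule 1 ok; rule 2 ok; rule 3 ok.

Det Det Verb Det Verb Conj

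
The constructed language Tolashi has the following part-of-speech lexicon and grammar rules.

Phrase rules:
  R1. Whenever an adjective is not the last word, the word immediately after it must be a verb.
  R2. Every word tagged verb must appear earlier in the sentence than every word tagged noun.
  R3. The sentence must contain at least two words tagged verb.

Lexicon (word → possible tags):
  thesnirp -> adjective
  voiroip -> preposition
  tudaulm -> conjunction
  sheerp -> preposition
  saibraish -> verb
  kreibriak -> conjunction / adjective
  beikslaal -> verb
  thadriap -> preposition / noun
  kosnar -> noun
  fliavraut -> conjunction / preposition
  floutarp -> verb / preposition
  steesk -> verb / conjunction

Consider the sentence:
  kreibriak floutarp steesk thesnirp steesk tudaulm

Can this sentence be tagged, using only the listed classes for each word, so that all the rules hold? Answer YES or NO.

YES

Candidates per position — 1:kreibriak {conjunction,adjective}; 2:floutarp {verb,preposition}; 3:steesk {verb,conjunction}; 4:thesnirp {adjective}; 5:steesk {verb,conjunction}; 6:tudaulm {conjunction}.
One satisfying assignment: adjective verb conjunction adjective verb conjunction.
Verifying each rule — rule 1 ok; rule 2 ok; rule 3 ok.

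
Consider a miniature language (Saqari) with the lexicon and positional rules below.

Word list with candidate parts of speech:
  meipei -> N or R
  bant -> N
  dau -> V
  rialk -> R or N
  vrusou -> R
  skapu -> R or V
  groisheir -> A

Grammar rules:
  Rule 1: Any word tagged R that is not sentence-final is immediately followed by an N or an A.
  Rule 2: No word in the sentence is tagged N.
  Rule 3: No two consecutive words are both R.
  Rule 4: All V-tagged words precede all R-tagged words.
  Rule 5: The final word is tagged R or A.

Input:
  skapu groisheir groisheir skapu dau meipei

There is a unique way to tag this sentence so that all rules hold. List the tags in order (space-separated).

Candidates per position — 1:skapu {R,V}; 2:groisheir {A}; 3:groisheir {A}; 4:skapu {R,V}; 5:dau {V}; 6:meipei {N,R}.
Position 1: tagging it R would leave rule 4 unsatisfiable, so it must be V.
Position 4: tagging it R would leave rule 1 unsatisfiable, so it must be V.
Position 6: tagging it N would leave rule 2 unsatisfiable, so it must be R.
The only consistent sequence is: V A A V V R.
Checking: rule 1 ok; rule 2 ok; rule 3 ok; rule 4 ok; rule 5 ok.

V A A V V R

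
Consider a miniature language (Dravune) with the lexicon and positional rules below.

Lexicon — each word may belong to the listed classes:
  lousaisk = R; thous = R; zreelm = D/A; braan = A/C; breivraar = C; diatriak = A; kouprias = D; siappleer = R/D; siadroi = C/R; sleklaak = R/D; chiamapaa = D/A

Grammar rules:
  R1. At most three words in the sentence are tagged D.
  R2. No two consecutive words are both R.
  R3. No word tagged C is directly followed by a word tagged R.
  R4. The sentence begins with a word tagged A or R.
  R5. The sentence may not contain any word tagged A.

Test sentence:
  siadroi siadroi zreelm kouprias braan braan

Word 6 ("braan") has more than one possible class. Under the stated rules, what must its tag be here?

Candidates per position — 1:siadroi {C,R}; 2:siadroi {C,R}; 3:zreelm {D,A}; 4:kouprias {D}; 5:braan {A,C}; 6:braan {A,C}.
Position 1: tagging it C would leave rule 4 unsatisfiable, so it must be R.
Position 2: tagging it R would leave rule 2 unsatisfiable, so it must be C.
Position 3: tagging it A would leave rule 5 unsatisfiable, so it must be D.
Position 5: tagging it A would leave rule 5 unsatisfiable, so it must be C.
Position 6: tagging it A would leave rule 5 unsatisfiable, so it must be C.
The unique satisfying tagging is: R C D D C C.
Check: rule 1 satisfied; rule 2 satisfied; rule 3 satisfied; rule 4 satisfied; rule 5 satisfied.

C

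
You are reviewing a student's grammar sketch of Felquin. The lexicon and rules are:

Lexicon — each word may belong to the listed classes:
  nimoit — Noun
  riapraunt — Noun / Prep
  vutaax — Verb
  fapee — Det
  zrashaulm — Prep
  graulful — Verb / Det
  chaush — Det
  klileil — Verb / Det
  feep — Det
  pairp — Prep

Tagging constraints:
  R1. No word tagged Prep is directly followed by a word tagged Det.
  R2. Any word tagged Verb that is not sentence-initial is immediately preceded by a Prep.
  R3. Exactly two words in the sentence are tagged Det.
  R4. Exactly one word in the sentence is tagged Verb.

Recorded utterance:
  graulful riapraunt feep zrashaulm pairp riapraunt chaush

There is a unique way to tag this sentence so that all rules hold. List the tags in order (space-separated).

Verb Noun Det Prep Prep Noun Det

Candidates per position — 1:graulful {Verb,Det}; 2:riapraunt {Noun,Prep}; 3:feep {Det}; 4:zrashaulm {Prep}; 5:pairp {Prep}; 6:riapraunt {Noun,Prep}; 7:chaush {Det}.
At position 1, choosing Det makes rule 3 impossible to satisfy; hence Verb.
At position 2, choosing Prep makes rule 1 impossible to satisfy; hence Noun.
At position 6, choosing Prep makes rule 1 impossible to satisfy; hence Noun.
That leaves exactly one tagging: Verb Noun Det Prep Prep Noun Det.
Check: rule 1 ✓; rule 2 ✓; rule 3 ✓; rule 4 ✓.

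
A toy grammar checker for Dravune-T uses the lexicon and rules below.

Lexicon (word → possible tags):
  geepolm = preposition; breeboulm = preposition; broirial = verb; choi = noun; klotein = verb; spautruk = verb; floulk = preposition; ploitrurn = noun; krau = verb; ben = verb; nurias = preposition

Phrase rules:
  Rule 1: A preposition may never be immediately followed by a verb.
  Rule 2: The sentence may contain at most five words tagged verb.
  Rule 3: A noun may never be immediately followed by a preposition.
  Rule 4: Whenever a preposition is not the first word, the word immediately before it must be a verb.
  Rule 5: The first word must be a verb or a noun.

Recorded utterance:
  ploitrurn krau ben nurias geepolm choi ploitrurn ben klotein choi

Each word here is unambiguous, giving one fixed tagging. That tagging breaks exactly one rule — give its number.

Fixed tagging: noun verb verb preposition preposition noun noun verb verb noun.
Rule check: R1 ✓, R2 ✓, R3 ✓, R4 ✗, R5 ✓.
Only rule 4 fails.

4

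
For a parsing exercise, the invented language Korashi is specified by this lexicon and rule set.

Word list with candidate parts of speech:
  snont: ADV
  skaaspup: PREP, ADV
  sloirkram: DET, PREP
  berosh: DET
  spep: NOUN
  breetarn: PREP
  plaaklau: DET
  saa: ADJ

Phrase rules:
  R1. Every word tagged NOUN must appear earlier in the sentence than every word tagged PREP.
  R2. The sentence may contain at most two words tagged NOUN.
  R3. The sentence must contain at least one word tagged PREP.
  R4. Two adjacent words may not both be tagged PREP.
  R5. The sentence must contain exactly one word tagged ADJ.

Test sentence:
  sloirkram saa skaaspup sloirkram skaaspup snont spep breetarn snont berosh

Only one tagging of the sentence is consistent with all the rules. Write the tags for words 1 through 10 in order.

Candidates per position — 1:sloirkram {DET,PREP}; 2:saa {ADJ}; 3:skaaspup {PREP,ADV}; 4:sloirkram {DET,PREP}; 5:skaaspup {PREP,ADV}; 6:snont {ADV}; 7:spep {NOUN}; 8:breetarn {PREP}; 9:snont {ADV}; 10:berosh {DET}.
At position 1, choosing PREP makes rule 1 impossible to satisfy; hence DET.
At position 3, choosing PREP makes rule 1 impossible to satisfy; hence ADV.
At position 4, choosing PREP makes rule 1 impossible to satisfy; hence DET.
At position 5, choosing PREP makes rule 1 impossible to satisfy; hence ADV.
The only consistent sequence is: DET ADJ ADV DET ADV ADV NOUN PREP ADV DET.
Check: rule 1 satisfied; rule 2 satisfied; rule 3 satisfied; rule 4 satisfied; rule 5 satisfied.

DET ADJ ADV DET ADV ADV NOUN PREP ADV DET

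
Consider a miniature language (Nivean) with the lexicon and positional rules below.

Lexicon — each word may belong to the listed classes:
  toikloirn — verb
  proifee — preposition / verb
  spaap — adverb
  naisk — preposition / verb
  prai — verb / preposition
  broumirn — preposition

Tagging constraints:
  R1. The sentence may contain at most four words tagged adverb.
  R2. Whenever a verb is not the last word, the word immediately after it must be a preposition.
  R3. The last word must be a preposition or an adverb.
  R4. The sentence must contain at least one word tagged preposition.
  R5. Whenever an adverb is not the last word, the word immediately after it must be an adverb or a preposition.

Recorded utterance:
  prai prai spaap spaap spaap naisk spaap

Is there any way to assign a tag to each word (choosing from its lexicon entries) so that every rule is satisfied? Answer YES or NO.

Candidates per position — 1:prai {verb,preposition}; 2:prai {verb,preposition}; 3:spaap {adverb}; 4:spaap {adverb}; 5:spaap {adverb}; 6:naisk {preposition,verb}; 7:spaap {adverb}.
One satisfying assignment: preposition preposition adverb adverb adverb preposition adverb.
Checking: rule 1 ✓; rule 2 ✓; rule 3 ✓; rule 4 ✓; rule 5 ✓.

YES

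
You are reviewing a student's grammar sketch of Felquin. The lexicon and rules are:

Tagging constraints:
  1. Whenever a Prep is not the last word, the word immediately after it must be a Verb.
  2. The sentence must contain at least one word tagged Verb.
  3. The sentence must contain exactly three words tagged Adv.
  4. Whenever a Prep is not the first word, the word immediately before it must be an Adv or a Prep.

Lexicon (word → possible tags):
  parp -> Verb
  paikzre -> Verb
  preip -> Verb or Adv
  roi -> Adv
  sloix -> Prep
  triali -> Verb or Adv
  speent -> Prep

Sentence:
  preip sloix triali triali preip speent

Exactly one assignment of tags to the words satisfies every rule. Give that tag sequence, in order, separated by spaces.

Candidates per position — 1:preip {Verb,Adv}; 2:sloix {Prep}; 3:triali {Verb,Adv}; 4:triali {Verb,Adv}; 5:preip {Verb,Adv}; 6:speent {Prep}.
Word 1 cannot be Verb — rule 4 would then fail for every completion. It is Adv.
Word 3 cannot be Adv — rule 1 would then fail for every completion. It is Verb.
Word 4 cannot be Verb — rule 3 would then fail for every completion. It is Adv.
Word 5 cannot be Verb — rule 3 would then fail for every completion. It is Adv.
So the tagging must be: Adv Prep Verb Adv Adv Prep.
Check: rule 1 ok; rule 2 ok; rule 3 ok; rule 4 ok.

Adv Prep Verb Adv Adv Prep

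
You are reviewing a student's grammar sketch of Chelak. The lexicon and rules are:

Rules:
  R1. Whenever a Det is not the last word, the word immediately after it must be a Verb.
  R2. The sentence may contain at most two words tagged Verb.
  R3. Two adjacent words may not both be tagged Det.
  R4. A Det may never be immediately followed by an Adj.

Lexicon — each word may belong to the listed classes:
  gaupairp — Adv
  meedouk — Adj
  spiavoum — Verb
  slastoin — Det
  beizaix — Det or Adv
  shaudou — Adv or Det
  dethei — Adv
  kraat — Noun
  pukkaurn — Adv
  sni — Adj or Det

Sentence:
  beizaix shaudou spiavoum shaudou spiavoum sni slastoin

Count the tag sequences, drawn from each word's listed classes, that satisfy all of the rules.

Candidates per position — 1:beizaix {Det,Adv}; 2:shaudou {Adv,Det}; 3:spiavoum {Verb}; 4:shaudou {Adv,Det}; 5:spiavoum {Verb}; 6:sni {Adj,Det}; 7:slastoin {Det}.
There are 16 candidate sequences in total.
The sequences that satisfy every rule: Adv Adv Verb Adv Verb Adj Det; Adv Adv Verb Det Verb Adj Det; Adv Det Verb Adv Verb Adj Det; Adv Det Verb Det Verb Adj Det.
Count = 4.

4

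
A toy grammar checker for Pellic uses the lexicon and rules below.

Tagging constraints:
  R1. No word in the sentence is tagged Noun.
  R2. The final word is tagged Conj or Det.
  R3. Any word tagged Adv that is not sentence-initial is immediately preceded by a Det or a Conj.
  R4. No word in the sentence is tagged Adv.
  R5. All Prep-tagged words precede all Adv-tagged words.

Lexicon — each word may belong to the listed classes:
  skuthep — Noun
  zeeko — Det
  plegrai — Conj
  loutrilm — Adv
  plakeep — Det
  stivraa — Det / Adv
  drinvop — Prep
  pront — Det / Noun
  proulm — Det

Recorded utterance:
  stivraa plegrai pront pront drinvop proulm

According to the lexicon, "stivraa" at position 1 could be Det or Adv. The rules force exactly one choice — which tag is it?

Det

Candidates per position — 1:stivraa {Det,Adv}; 2:plegrai {Conj}; 3:pront {Det,Noun}; 4:pront {Det,Noun}; 5:drinvop {Prep}; 6:proulm {Det}.
If word 1 were Adv, no tagging could satisfy rule 4; so word 1 is Det.
If word 3 were Noun, no tagging could satisfy rule 1; so word 3 is Det.
If word 4 were Noun, no tagging could satisfy rule 1; so word 4 is Det.
That leaves exactly one tagging: Det Conj Det Det Prep Det.
Rule-by-rule: rule 1 satisfied; rule 2 satisfied; rule 3 satisfied; rule 4 satisfied; rule 5 satisfied.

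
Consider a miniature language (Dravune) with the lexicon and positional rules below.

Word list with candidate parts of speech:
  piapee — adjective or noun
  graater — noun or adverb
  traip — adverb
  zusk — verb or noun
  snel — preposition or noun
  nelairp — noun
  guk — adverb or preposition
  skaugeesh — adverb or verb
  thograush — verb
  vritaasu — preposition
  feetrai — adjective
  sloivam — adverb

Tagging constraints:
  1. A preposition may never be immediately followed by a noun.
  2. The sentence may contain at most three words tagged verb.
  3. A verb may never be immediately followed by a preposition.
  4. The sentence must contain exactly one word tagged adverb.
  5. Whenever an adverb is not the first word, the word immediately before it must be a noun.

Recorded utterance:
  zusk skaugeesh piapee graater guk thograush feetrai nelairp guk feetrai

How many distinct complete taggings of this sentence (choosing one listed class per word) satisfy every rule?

12

Candidates per position — 1:zusk {verb,noun}; 2:skaugeesh {adverb,verb}; 3:piapee {adjective,noun}; 4:graater {noun,adverb}; 5:guk {adverb,preposition}; 6:thograush {verb}; 7:feetrai {adjective}; 8:nelairp {noun}; 9:guk {adverb,preposition}; 10:feetrai {adjective}.
There are 64 candidate sequences in total.
Checking each against the rules leaves 12 sequences.
Count = 12.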